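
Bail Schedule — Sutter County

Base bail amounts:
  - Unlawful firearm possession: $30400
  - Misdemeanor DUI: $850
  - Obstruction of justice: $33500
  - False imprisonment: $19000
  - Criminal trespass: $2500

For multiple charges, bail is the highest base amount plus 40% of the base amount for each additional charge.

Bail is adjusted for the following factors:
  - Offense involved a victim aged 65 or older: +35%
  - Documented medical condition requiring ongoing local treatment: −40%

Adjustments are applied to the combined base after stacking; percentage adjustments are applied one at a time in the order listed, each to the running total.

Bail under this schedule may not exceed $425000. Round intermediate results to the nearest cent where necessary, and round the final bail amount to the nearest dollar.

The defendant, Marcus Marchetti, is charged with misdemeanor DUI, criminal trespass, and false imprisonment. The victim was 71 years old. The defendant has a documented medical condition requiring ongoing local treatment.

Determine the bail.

$16475

Base amounts from the schedule: misdemeanor DUI $850; criminal trespass $2500; false imprisonment $19000.
Stacking rule: highest base plus 40% of each additional charge. Highest is false imprisonment at $19000. Additional: $850 × 40% = $340; $2500 × 40% = $1000. Combined base = $19000 + $1340 = $20340.
Offense involved a victim aged 65 or older (+35%): $20340 × 1.35 = $27459.
Documented medical condition requiring ongoing local treatment (−40%): $27459 × 0.6 = $16475.40.
$16475.40 is within the $425000 maximum.
Rounded to the nearest dollar: $16475.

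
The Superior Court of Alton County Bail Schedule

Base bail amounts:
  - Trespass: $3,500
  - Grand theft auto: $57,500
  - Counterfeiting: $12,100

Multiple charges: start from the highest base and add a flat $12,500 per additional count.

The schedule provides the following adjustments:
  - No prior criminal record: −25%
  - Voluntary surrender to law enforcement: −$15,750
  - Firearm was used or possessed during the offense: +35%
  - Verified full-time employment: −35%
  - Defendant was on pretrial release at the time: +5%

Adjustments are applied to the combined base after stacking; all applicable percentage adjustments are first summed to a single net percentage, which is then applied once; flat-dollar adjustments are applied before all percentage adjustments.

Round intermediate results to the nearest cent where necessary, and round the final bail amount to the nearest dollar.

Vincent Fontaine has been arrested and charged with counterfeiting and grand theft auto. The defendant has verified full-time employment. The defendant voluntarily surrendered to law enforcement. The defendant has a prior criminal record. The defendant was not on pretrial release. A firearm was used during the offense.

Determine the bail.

$54,250

Base amounts from the schedule: counterfeiting $12,100; grand theft auto $57,500.
Stacking rule: highest base plus $12,500 per additional charge. Highest is grand theft auto at $57,500; 1 additional charge → +$12,500. Combined base = $70,000.
Voluntary surrender to law enforcement (−$15,750 flat): $70,000 − $15,750 = $54,250.
Net percentage adjustment: +35% −35% = +0%. $54,250 × 1 = $54,250.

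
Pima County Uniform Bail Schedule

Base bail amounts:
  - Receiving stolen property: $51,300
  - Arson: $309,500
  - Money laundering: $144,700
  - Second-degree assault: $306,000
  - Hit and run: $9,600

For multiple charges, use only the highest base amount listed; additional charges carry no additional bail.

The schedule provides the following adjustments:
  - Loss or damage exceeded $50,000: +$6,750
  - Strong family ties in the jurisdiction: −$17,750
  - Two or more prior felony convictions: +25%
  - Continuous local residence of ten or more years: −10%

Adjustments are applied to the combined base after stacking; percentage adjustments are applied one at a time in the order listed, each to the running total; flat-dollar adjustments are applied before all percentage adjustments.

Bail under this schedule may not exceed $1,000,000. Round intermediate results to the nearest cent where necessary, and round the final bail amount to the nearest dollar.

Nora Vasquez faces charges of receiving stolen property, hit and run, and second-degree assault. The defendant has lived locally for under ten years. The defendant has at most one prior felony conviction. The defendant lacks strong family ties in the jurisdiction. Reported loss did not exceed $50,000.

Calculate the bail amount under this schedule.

$306,000

Base amounts from the schedule: receiving stolen property $51,300; hit and run $9,600; second-degree assault $306,000.
Stacking rule: use the highest base only. Highest is second-degree assault at $306,000. Combined base = $306,000.
No adjustment factors apply to this defendant.
$306,000 is within the $1,000,000 maximum.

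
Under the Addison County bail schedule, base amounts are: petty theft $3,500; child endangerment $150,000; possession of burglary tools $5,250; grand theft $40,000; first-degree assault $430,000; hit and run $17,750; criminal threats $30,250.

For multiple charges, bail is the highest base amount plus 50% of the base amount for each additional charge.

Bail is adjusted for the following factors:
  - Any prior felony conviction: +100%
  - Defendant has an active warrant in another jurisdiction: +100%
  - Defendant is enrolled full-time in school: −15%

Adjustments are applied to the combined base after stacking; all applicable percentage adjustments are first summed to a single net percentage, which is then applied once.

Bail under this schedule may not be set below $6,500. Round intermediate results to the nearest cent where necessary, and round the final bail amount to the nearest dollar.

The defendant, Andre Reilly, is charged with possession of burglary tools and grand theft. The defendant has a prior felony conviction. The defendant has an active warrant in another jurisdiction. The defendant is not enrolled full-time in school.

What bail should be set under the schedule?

Base amounts from the schedule: possession of burglary tools $5,250; grand theft $40,000.
Stacking rule: highest base plus 50% of each additional charge. Highest is grand theft at $40,000. Additional: $5,250 × 50% = $2,625. Combined base = $40,000 + $2,625 = $42,625.
Net percentage adjustment: +100% +100% = +200%. $42,625 × 3 = $127,875.
$127,875 is at or above the $6,500 minimum.

$127,875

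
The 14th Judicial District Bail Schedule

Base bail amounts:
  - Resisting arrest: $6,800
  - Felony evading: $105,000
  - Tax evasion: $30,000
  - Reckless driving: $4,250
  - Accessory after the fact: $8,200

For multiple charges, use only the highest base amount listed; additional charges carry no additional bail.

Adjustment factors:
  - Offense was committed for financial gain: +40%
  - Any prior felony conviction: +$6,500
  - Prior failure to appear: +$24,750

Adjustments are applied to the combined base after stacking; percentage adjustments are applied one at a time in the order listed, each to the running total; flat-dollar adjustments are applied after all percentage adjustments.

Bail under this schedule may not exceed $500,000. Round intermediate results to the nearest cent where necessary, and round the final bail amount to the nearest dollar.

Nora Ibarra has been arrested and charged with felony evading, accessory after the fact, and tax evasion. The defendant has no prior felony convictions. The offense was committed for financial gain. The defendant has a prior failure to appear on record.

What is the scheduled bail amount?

Base amounts from the schedule: felony evading $105,000; accessory after the fact $8,200; tax evasion $30,000.
Stacking rule: use the highest base only. Highest is felony evading at $105,000. Combined base = $105,000.
Offense was committed for financial gain (+40%): $105,000 × 1.4 = $147,000.
Prior failure to appear (+$24,750 flat): $147,000 + $24,750 = $171,750.
$171,750 is within the $500,000 maximum.

$171,750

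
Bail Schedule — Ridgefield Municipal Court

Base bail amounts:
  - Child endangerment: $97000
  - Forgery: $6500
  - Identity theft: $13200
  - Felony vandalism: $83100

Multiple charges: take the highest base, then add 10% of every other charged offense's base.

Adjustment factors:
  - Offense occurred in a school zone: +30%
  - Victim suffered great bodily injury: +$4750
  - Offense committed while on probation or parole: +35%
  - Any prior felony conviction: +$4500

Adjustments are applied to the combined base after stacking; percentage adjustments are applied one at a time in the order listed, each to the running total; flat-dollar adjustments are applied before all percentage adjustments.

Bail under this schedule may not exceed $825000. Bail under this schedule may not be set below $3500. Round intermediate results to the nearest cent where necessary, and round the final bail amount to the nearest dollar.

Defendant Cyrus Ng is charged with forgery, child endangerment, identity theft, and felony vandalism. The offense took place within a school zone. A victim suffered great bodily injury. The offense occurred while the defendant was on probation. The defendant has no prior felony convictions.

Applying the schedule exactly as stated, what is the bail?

Base amounts from the schedule: forgery $6500; child endangerment $97000; identity theft $13200; felony vandalism $83100.
Stacking rule: highest base plus 10% of each additional charge. Highest is child endangerment at $97000. Additional: $6500 × 10% = $650; $13200 × 10% = $1320; $83100 × 10% = $8310. Combined base = $97000 + $10280 = $107280.
Victim suffered great bodily injury (+$4750 flat): $107280 + $4750 = $112030.
Offense occurred in a school zone (+30%): $112030 × 1.3 = $145639.
Offense committed while on probation or parole (+35%): $145639 × 1.35 = $196612.65.
$196612.65 is within the $825000 maximum.
$196612.65 is at or above the $3500 minimum.
Rounded to the nearest dollar: $196613.

$196613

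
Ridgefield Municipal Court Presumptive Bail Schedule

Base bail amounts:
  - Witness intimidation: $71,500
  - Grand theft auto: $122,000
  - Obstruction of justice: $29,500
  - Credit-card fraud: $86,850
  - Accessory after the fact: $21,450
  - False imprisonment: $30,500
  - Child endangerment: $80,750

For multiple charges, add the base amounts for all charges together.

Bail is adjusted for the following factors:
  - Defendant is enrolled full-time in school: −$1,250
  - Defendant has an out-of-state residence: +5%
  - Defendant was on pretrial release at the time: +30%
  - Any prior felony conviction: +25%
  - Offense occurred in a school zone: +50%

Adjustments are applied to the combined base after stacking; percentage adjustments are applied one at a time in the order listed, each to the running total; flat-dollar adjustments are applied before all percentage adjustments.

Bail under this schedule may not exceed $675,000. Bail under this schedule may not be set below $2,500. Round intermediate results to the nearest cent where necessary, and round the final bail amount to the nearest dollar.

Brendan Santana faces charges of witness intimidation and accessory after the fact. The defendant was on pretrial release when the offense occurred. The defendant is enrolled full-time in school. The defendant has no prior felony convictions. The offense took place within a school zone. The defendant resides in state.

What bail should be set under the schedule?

$178,815

Base amounts from the schedule: witness intimidation $71,500; accessory after the fact $21,450.
Stacking rule: sum of all bases. $71,500 + $21,450 = $92,950.
Defendant is enrolled full-time in school (−$1,250 flat): $92,950 − $1,250 = $91,700.
Defendant was on pretrial release at the time (+30%): $91,700 × 1.3 = $119,210.
Offense occurred in a school zone (+50%): $119,210 × 1.5 = $178,815.
$178,815 is within the $675,000 maximum.
$178,815 is at or above the $2,500 minimum.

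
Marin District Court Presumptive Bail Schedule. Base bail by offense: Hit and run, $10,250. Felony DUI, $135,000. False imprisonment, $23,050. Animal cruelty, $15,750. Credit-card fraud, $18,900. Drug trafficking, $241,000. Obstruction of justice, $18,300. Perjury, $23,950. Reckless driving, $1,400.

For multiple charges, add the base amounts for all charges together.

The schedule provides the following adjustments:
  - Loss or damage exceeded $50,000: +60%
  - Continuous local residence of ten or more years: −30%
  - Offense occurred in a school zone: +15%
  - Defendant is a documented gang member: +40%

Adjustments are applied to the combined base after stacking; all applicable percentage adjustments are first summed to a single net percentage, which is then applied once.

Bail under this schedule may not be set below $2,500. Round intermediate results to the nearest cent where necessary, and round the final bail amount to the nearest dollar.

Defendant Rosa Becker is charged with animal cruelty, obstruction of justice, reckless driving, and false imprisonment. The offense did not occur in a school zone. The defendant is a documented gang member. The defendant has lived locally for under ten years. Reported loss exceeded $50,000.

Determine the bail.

$117,000

Base amounts from the schedule: animal cruelty $15,750; obstruction of justice $18,300; reckless driving $1,400; false imprisonment $23,050.
Stacking rule: sum of all bases. $15,750 + $18,300 + $1,400 + $23,050 = $58,500.
Net percentage adjustment: +60% +40% = +100%. $58,500 × 2 = $117,000.
$117,000 is at or above the $2,500 minimum.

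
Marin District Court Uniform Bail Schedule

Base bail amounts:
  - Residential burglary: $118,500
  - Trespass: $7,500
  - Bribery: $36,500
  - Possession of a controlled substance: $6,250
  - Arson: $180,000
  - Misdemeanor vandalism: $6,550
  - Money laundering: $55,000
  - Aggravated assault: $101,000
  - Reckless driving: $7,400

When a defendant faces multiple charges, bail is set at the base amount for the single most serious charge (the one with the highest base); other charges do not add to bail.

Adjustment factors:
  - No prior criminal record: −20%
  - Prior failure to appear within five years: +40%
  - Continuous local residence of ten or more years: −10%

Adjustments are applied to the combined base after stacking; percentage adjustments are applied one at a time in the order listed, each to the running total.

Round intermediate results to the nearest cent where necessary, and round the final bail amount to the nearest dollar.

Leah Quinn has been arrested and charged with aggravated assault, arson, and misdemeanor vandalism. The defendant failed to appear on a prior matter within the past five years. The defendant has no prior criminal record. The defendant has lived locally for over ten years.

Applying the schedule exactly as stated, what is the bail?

$181,440

Base amounts from the schedule: aggravated assault $101,000; arson $180,000; misdemeanor vandalism $6,550.
Stacking rule: use the highest base only. Highest is arson at $180,000. Combined base = $180,000.
No prior criminal record (−20%): $180,000 × 0.8 = $144,000.
Prior failure to appear within five years (+40%): $144,000 × 1.4 = $201,600.
Continuous local residence of ten or more years (−10%): $201,600 × 0.9 = $181,440.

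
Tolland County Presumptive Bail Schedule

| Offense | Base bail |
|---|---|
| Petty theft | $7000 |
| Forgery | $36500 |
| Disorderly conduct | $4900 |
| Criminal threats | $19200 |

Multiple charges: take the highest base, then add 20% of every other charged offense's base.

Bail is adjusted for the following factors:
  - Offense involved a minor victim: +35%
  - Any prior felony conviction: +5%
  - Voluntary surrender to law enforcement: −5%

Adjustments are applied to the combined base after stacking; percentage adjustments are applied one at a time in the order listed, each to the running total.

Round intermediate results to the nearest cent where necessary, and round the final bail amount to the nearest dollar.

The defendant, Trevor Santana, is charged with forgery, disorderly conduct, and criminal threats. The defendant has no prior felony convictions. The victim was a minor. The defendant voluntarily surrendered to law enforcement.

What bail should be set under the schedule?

Base amounts from the schedule: forgery $36500; disorderly conduct $4900; criminal threats $19200.
Stacking rule: highest base plus 20% of each additional charge. Highest is forgery at $36500. Additional: $4900 × 20% = $980; $19200 × 20% = $3840. Combined base = $36500 + $4820 = $41320.
Offense involved a minor victim (+35%): $41320 × 1.35 = $55782.
Voluntary surrender to law enforcement (−5%): $55782 × 0.95 = $52992.90.
Rounded to the nearest dollar: $52993.

$52993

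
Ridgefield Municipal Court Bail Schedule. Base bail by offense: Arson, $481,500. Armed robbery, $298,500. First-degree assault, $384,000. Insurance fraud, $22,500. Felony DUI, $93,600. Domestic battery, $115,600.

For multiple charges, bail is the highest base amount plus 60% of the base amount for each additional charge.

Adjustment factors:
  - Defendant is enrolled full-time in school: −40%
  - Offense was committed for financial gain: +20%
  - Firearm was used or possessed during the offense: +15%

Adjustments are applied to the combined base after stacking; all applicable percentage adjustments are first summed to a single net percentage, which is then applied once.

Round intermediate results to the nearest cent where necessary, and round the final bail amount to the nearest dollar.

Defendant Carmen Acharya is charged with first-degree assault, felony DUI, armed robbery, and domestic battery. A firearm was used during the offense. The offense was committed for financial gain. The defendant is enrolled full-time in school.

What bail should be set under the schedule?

Base amounts from the schedule: first-degree assault $384,000; felony DUI $93,600; armed robbery $298,500; domestic battery $115,600.
Stacking rule: highest base plus 60% of each additional charge. Highest is first-degree assault at $384,000. Additional: $93,600 × 60% = $56,160; $298,500 × 60% = $179,100; $115,600 × 60% = $69,360. Combined base = $384,000 + $304,620 = $688,620.
Net percentage adjustment: −40% +20% +15% = −5%. $688,620 × 0.95 = $654,189.

$654,189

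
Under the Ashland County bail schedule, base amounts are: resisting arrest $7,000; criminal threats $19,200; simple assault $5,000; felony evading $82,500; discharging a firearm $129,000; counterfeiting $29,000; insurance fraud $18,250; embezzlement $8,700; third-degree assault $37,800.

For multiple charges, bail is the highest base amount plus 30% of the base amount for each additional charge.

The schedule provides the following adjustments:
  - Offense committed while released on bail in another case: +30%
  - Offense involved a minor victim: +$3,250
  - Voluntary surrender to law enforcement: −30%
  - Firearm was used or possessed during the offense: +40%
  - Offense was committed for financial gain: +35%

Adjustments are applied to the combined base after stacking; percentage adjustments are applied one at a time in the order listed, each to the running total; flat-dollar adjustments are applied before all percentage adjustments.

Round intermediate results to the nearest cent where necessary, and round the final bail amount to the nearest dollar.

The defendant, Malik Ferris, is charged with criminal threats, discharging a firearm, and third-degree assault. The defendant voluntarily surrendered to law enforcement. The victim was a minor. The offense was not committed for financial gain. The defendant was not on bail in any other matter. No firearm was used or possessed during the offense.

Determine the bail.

Base amounts from the schedule: criminal threats $19,200; discharging a firearm $129,000; third-degree assault $37,800.
Stacking rule: highest base plus 30% of each additional charge. Highest is discharging a firearm at $129,000. Additional: $19,200 × 30% = $5,760; $37,800 × 30% = $11,340. Combined base = $129,000 + $17,100 = $146,100.
Offense involved a minor victim (+$3,250 flat): $146,100 + $3,250 = $149,350.
Voluntary surrender to law enforcement (−30%): $149,350 × 0.7 = $104,545.

$104,545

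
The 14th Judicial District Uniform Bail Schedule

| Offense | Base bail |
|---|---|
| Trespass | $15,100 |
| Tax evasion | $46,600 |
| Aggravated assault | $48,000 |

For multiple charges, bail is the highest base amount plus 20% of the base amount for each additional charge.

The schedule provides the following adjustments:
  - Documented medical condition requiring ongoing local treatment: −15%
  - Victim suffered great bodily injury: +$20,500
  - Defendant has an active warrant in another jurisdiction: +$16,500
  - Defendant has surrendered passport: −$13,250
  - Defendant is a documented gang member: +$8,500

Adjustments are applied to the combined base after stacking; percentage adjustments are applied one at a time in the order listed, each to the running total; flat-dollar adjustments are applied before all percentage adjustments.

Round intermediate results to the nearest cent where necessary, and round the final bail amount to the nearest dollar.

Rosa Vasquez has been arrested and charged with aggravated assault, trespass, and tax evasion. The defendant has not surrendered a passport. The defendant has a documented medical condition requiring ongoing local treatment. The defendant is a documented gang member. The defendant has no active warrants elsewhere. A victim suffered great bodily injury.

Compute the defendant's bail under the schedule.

Base amounts from the schedule: aggravated assault $48,000; trespass $15,100; tax evasion $46,600.
Stacking rule: highest base plus 20% of each additional charge. Highest is aggravated assault at $48,000. Additional: $15,100 × 20% = $3,020; $46,600 × 20% = $9,320. Combined base = $48,000 + $12,340 = $60,340.
Victim suffered great bodily injury (+$20,500 flat): $60,340 + $20,500 = $80,840.
Defendant is a documented gang member (+$8,500 flat): $80,840 + $8,500 = $89,340.
Documented medical condition requiring ongoing local treatment (−15%): $89,340 × 0.85 = $75,939.

$75,939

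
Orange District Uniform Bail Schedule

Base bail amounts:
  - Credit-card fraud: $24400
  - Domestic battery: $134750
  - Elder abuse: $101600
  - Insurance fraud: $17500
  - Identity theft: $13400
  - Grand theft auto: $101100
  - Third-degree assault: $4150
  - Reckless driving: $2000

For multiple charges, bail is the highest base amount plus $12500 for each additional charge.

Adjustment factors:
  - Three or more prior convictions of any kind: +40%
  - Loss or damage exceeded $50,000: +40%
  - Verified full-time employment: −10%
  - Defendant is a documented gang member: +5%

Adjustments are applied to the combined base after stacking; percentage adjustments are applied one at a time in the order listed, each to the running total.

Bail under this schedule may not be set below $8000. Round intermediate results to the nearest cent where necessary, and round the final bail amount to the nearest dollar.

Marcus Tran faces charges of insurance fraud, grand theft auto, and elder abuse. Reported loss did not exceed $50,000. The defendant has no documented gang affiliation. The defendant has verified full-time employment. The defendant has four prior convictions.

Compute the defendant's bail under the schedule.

Base amounts from the schedule: insurance fraud $17500; grand theft auto $101100; elder abuse $101600.
Stacking rule: highest base plus $12500 per additional charge. Highest is elder abuse at $101600; 2 additional charges → +$25000. Combined base = $126600.
Three or more prior convictions of any kind (+40%): $126600 × 1.4 = $177240.
Verified full-time employment (−10%): $177240 × 0.9 = $159516.
$159516 is at or above the $8000 minimum.

$159516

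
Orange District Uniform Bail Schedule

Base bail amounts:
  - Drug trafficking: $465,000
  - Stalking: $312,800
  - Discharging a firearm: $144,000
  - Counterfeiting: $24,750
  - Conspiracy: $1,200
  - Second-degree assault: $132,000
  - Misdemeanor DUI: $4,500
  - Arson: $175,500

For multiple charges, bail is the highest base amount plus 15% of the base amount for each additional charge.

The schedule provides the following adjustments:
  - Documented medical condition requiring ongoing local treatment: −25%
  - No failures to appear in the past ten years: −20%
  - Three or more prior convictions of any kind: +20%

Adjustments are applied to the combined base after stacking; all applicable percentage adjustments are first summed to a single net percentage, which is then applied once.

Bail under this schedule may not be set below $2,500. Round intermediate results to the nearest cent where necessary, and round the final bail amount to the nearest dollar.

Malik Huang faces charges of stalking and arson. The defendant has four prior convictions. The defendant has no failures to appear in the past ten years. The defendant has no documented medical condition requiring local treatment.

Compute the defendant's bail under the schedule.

Base amounts from the schedule: stalking $312,800; arson $175,500.
Stacking rule: highest base plus 15% of each additional charge. Highest is stalking at $312,800. Additional: $175,500 × 15% = $26,325. Combined base = $312,800 + $26,325 = $339,125.
Net percentage adjustment: −20% +20% = +0%. $339,125 × 1 = $339,125.
$339,125 is at or above the $2,500 minimum.

$339,125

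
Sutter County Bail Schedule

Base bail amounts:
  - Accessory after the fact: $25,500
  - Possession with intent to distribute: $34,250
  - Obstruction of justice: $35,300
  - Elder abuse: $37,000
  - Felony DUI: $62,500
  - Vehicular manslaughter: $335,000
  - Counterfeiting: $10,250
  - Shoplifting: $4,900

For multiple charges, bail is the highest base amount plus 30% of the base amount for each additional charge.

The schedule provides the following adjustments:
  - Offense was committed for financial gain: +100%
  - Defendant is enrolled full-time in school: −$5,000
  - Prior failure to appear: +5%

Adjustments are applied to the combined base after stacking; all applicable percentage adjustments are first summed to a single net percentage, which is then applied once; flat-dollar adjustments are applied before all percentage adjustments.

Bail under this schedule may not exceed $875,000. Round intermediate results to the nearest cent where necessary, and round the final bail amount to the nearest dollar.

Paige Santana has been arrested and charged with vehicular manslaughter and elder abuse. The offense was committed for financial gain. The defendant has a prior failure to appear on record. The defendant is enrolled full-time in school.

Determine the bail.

Base amounts from the schedule: vehicular manslaughter $335,000; elder abuse $37,000.
Stacking rule: highest base plus 30% of each additional charge. Highest is vehicular manslaughter at $335,000. Additional: $37,000 × 30% = $11,100. Combined base = $335,000 + $11,100 = $346,100.
Defendant is enrolled full-time in school (−$5,000 flat): $346,100 − $5,000 = $341,100.
Net percentage adjustment: +100% +5% = +105%. $341,100 × 2.05 = $699,255.
$699,255 is within the $875,000 maximum.

$699,255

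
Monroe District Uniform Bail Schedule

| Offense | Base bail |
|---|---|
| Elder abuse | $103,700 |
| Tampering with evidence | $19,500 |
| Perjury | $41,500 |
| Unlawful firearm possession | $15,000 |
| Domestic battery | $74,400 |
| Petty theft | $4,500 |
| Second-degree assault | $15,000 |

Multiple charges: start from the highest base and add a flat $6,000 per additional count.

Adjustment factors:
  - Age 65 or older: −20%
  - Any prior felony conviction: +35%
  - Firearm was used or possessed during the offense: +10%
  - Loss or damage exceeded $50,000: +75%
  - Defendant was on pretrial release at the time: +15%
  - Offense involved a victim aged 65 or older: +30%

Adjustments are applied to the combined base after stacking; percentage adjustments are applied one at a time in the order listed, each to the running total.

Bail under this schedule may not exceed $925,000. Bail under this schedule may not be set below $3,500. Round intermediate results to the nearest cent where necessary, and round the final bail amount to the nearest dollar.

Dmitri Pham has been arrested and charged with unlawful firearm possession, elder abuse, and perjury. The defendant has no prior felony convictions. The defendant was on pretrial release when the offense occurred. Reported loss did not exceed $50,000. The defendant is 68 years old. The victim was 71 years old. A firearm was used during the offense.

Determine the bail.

$152,215

Base amounts from the schedule: unlawful firearm possession $15,000; elder abuse $103,700; perjury $41,500.
Stacking rule: highest base plus $6,000 per additional charge. Highest is elder abuse at $103,700; 2 additional charges → +$12,000. Combined base = $115,700.
Age 65 or older (−20%): $115,700 × 0.8 = $92,560.
Firearm was used or possessed during the offense (+10%): $92,560 × 1.1 = $101,816.
Defendant was on pretrial release at the time (+15%): $101,816 × 1.15 = $117,088.40.
Offense involved a victim aged 65 or older (+30%): $117,088.40 × 1.3 = $152,214.92.
$152,214.92 is within the $925,000 maximum.
$152,214.92 is at or above the $3,500 minimum.
Rounded to the nearest dollar: $152,215.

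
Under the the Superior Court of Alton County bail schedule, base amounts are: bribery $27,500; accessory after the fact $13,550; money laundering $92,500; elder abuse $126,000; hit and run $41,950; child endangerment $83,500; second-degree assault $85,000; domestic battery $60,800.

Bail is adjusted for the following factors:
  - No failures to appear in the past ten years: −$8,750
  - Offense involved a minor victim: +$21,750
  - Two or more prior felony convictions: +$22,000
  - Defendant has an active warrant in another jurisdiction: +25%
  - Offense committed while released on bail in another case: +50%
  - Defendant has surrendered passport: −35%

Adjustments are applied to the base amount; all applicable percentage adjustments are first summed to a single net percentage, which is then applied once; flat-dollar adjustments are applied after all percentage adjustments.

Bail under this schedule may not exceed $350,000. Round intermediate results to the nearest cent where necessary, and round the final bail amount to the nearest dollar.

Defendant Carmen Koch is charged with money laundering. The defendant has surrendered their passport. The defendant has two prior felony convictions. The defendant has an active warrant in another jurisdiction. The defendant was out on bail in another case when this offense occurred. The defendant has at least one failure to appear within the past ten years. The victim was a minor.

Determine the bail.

$173,250

Base amounts from the schedule: money laundering $92,500.
Single charge. Combined base = $92,500.
Net percentage adjustment: +25% +50% −35% = +40%. $92,500 × 1.4 = $129,500.
Offense involved a minor victim (+$21,750 flat): $129,500 + $21,750 = $151,250.
Two or more prior felony convictions (+$22,000 flat): $151,250 + $22,000 = $173,250.
$173,250 is within the $350,000 maximum.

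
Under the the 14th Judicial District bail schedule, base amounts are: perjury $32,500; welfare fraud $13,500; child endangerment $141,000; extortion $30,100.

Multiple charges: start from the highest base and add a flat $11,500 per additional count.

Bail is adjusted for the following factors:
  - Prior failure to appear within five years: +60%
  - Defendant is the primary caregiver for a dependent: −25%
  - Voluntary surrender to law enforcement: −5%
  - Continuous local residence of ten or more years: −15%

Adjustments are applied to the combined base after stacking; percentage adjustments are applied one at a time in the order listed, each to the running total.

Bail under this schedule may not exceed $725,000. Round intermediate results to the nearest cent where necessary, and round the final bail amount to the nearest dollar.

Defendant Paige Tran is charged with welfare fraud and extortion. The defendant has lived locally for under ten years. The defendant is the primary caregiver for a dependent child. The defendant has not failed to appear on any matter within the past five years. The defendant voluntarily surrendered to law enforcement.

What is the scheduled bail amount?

Base amounts from the schedule: welfare fraud $13,500; extortion $30,100.
Stacking rule: highest base plus $11,500 per additional charge. Highest is extortion at $30,100; 1 additional charge → +$11,500. Combined base = $41,600.
Defendant is the primary caregiver for a dependent (−25%): $41,600 × 0.75 = $31,200.
Voluntary surrender to law enforcement (−5%): $31,200 × 0.95 = $29,640.
$29,640 is within the $725,000 maximum.

$29,640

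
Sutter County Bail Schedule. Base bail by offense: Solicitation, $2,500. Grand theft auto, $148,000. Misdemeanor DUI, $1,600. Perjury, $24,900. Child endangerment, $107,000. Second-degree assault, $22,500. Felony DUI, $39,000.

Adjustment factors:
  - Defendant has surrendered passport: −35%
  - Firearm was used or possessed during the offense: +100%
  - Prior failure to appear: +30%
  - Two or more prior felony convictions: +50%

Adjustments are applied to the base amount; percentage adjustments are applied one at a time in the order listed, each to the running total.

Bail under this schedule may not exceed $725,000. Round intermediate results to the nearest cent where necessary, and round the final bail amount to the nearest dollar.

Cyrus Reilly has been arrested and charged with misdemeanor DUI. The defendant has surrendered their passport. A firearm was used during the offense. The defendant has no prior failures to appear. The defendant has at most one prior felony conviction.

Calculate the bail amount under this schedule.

$2,080

Base amounts from the schedule: misdemeanor DUI $1,600.
Single charge. Combined base = $1,600.
Defendant has surrendered passport (−35%): $1,600 × 0.65 = $1,040.
Firearm was used or possessed during the offense (+100%): $1,040 × 2 = $2,080.
$2,080 is within the $725,000 maximum.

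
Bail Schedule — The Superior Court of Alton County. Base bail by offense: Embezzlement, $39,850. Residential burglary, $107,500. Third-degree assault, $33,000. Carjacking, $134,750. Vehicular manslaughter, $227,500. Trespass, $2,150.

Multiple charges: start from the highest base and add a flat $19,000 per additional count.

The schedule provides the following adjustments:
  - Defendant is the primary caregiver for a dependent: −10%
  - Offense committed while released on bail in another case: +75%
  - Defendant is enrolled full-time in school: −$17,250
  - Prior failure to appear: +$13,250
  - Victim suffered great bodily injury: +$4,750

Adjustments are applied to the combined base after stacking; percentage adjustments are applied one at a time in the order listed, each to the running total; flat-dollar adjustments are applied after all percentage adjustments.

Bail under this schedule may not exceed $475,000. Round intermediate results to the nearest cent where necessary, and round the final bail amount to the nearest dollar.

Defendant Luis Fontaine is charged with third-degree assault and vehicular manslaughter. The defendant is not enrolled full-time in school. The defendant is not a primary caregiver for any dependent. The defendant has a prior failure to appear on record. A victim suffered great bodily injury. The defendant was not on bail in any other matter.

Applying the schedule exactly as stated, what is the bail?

Base amounts from the schedule: third-degree assault $33,000; vehicular manslaughter $227,500.
Stacking rule: highest base plus $19,000 per additional charge. Highest is vehicular manslaughter at $227,500; 1 additional charge → +$19,000. Combined base = $246,500.
Prior failure to appear (+$13,250 flat): $246,500 + $13,250 = $259,750.
Victim suffered great bodily injury (+$4,750 flat): $259,750 + $4,750 = $264,500.
$264,500 is within the $475,000 maximum.

$264,500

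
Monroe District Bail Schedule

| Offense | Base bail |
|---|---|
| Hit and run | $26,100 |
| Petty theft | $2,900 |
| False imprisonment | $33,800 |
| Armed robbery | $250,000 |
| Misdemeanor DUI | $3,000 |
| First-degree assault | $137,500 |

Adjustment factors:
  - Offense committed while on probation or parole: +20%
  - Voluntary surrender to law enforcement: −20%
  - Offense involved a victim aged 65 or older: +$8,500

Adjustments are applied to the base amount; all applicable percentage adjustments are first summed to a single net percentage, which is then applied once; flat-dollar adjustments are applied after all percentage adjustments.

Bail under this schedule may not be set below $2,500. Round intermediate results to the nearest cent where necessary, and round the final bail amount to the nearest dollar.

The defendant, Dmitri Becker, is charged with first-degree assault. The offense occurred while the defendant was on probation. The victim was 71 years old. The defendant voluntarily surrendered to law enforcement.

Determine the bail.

$146,000

Base amounts from the schedule: first-degree assault $137,500.
Single charge. Combined base = $137,500.
Net percentage adjustment: +20% −20% = +0%. $137,500 × 1 = $137,500.
Offense involved a victim aged 65 or older (+$8,500 flat): $137,500 + $8,500 = $146,000.
$146,000 is at or above the $2,500 minimum.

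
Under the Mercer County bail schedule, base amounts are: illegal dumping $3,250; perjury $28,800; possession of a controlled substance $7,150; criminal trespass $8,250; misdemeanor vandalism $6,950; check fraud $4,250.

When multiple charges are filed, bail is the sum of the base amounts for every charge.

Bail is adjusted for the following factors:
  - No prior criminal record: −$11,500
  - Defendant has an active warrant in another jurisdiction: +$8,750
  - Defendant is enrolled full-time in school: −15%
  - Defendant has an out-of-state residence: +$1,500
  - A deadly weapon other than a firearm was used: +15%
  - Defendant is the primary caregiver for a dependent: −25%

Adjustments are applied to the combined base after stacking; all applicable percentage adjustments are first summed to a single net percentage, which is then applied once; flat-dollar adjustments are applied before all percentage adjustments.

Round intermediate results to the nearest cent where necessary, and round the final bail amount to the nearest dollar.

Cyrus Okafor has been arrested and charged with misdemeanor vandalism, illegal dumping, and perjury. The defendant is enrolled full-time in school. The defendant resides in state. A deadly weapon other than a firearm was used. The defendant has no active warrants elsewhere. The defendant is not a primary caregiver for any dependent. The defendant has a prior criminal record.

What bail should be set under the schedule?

Base amounts from the schedule: misdemeanor vandalism $6,950; illegal dumping $3,250; perjury $28,800.
Stacking rule: sum of all bases. $6,950 + $3,250 + $28,800 = $39,000.
Net percentage adjustment: −15% +15% = +0%. $39,000 × 1 = $39,000.

$39,000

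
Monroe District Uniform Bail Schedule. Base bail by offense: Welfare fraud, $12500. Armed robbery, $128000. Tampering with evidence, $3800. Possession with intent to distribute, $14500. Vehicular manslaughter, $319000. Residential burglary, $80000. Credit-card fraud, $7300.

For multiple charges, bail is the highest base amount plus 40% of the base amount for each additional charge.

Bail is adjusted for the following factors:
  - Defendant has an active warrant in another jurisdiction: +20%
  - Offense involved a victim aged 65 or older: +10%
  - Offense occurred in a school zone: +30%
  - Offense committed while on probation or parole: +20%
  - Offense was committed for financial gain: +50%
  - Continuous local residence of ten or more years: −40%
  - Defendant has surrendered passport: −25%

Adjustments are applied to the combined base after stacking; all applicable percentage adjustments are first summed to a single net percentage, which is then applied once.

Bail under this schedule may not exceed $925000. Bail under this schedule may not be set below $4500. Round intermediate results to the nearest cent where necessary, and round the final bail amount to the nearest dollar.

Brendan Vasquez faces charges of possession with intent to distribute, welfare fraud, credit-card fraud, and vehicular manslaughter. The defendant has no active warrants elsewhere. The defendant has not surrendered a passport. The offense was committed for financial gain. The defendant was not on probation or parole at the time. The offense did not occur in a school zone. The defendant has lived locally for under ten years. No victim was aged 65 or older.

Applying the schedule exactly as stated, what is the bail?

$499080

Base amounts from the schedule: possession with intent to distribute $14500; welfare fraud $12500; credit-card fraud $7300; vehicular manslaughter $319000.
Stacking rule: highest base plus 40% of each additional charge. Highest is vehicular manslaughter at $319000. Additional: $14500 × 40% = $5800; $12500 × 40% = $5000; $7300 × 40% = $2920. Combined base = $319000 + $13720 = $332720.
Offense was committed for financial gain (+50%): $332720 × 1.5 = $499080.
$499080 is within the $925000 maximum.
$499080 is at or above the $4500 minimum.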